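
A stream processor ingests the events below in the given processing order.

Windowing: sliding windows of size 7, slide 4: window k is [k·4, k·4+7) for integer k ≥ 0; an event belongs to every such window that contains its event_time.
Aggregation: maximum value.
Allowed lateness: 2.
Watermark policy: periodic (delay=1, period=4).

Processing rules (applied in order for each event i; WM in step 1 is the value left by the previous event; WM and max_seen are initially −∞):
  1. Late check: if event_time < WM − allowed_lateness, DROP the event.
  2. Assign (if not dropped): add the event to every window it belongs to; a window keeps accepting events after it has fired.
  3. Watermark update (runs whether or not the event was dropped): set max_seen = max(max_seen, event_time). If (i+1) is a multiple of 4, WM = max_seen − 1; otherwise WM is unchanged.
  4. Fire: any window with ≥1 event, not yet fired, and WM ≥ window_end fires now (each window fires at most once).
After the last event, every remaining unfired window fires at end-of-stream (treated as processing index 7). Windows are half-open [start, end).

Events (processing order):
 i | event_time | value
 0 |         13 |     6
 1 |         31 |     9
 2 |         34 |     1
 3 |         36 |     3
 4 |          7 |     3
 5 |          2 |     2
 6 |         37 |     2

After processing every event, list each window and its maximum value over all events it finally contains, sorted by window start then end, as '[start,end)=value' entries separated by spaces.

i=0 t=13 v=6: → [12,19),[8,15); WM=−∞
i=1 t=31 v=9: → [28,35); WM=−∞
i=2 t=34 v=1: → [32,39),[28,35); WM=−∞
i=3 t=36 v=3: → [36,43),[32,39); WM=35; [8,15) fires=6 [12,19) fires=6 [28,35) fires=9
i=4 t=7 v=3: DROP (t<35-2); WM=35
i=5 t=2 v=2: DROP (t<35-2); WM=35
i=6 t=37 v=2: → [36,43),[32,39); WM=35

[8,15)=6 [12,19)=6 [28,35)=9 [32,39)=3 [36,43)=3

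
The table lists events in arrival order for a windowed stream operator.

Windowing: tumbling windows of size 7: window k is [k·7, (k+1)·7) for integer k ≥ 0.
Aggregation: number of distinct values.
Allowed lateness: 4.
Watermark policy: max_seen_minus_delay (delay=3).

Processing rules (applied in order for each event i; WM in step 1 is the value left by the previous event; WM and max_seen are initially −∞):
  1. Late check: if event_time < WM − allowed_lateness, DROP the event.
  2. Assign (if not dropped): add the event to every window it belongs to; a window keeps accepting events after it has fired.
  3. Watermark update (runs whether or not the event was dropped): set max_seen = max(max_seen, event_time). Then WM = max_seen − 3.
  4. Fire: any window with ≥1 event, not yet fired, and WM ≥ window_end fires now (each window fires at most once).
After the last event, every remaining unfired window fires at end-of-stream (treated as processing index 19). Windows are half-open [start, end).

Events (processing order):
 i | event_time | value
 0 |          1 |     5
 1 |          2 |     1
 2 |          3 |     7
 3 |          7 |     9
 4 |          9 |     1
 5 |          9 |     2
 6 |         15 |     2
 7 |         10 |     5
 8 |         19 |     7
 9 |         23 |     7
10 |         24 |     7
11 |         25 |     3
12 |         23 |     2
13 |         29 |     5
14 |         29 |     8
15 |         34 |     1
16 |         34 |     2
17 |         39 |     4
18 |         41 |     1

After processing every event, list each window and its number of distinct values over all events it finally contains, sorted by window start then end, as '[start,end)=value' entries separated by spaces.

[0,7)=3 [7,14)=4 [14,21)=2 [21,28)=3 [28,35)=4 [35,42)=2

i=0 t=1 v=5: → [0,7); WM=-2
i=1 t=2 v=1: → [0,7); WM=-1
i=2 t=3 v=7: → [0,7); WM=0
i=3 t=7 v=9: → [7,14); WM=4
i=4 t=9 v=1: → [7,14); WM=6
i=5 t=9 v=2: → [7,14); WM=6
i=6 t=15 v=2: → [14,21); WM=12; [0,7) fires=3
i=7 t=10 v=5: → [7,14); WM=12
i=8 t=19 v=7: → [14,21); WM=16; [7,14) fires=4
i=9 t=23 v=7: → [21,28); WM=20
i=10 t=24 v=7: → [21,28); WM=21; [14,21) fires=2
i=11 t=25 v=3: → [21,28); WM=22
i=12 t=23 v=2: → [21,28); WM=22
i=13 t=29 v=5: → [28,35); WM=26
i=14 t=29 v=8: → [28,35); WM=26
i=15 t=34 v=1: → [28,35); WM=31; [21,28) fires=3
i=16 t=34 v=2: → [28,35); WM=31
i=17 t=39 v=4: → [35,42); WM=36; [28,35) fires=4
i=18 t=41 v=1: → [35,42); WM=38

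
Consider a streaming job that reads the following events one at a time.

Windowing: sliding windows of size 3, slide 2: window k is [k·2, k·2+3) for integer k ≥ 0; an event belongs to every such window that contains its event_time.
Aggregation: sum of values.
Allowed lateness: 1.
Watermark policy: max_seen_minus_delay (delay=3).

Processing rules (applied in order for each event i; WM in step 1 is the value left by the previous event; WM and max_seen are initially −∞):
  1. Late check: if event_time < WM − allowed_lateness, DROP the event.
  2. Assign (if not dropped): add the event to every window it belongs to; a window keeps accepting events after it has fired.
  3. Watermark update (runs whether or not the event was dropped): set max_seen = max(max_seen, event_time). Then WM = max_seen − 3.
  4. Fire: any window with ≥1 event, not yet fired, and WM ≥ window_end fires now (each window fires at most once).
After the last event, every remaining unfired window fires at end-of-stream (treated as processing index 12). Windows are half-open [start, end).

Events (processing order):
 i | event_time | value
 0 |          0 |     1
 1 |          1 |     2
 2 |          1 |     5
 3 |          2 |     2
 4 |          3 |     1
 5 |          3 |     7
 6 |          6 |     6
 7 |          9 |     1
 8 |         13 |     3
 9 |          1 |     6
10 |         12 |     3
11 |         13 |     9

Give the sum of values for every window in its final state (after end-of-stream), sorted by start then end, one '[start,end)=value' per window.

[0,3)=10 [2,5)=10 [4,7)=6 [6,9)=6 [8,11)=1 [10,13)=3 [12,15)=15

i=0 t=0 v=1: → [0,3); WM=-3
i=1 t=1 v=2: → [0,3); WM=-2
i=2 t=1 v=5: → [0,3); WM=-2
i=3 t=2 v=2: → [2,5),[0,3); WM=-1
i=4 t=3 v=1: → [2,5); WM=0
i=5 t=3 v=7: → [2,5); WM=0
i=6 t=6 v=6: → [6,9),[4,7); WM=3; [0,3) fires=10
i=7 t=9 v=1: → [8,11); WM=6; [2,5) fires=10
i=8 t=13 v=3: → [12,15); WM=10; [4,7) fires=6 [6,9) fires=6
i=9 t=1 v=6: DROP (t<10-1); WM=10
i=10 t=12 v=3: → [12,15),[10,13); WM=10
i=11 t=13 v=9: → [12,15); WM=10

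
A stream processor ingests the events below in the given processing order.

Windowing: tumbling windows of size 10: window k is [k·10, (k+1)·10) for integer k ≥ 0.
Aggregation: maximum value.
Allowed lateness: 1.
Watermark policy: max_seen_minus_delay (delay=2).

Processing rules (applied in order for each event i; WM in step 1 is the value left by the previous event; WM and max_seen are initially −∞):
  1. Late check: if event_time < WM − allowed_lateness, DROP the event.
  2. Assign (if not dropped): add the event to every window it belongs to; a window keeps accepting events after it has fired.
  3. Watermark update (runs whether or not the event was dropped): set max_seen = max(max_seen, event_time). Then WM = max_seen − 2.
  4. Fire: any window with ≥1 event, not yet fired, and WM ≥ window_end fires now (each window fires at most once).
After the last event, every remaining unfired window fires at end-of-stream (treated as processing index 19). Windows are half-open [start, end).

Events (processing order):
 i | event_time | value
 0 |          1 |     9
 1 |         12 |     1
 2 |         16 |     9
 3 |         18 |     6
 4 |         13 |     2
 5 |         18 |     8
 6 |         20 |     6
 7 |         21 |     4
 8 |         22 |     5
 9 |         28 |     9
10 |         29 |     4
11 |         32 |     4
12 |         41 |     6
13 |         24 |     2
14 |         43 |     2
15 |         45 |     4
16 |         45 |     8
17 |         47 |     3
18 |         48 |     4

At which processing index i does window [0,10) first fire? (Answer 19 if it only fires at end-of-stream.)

1

i=0 t=1 v=9: → [0,10); WM=-1
i=1 t=12 v=1: → [10,20); WM=10; [0,10) fires=9
i=2 t=16 v=9: → [10,20); WM=14
i=3 t=18 v=6: → [10,20); WM=16
i=4 t=13 v=2: DROP (t<16-1); WM=16
i=5 t=18 v=8: → [10,20); WM=16
i=6 t=20 v=6: → [20,30); WM=18
i=7 t=21 v=4: → [20,30); WM=19
i=8 t=22 v=5: → [20,30); WM=20; [10,20) fires=9
i=9 t=28 v=9: → [20,30); WM=26
i=10 t=29 v=4: → [20,30); WM=27
i=11 t=32 v=4: → [30,40); WM=30; [20,30) fires=9
i=12 t=41 v=6: → [40,50); WM=39
i=13 t=24 v=2: DROP (t<39-1); WM=39
i=14 t=43 v=2: → [40,50); WM=41; [30,40) fires=4
i=15 t=45 v=4: → [40,50); WM=43
i=16 t=45 v=8: → [40,50); WM=43
i=17 t=47 v=3: → [40,50); WM=45
i=18 t=48 v=4: → [40,50); WM=46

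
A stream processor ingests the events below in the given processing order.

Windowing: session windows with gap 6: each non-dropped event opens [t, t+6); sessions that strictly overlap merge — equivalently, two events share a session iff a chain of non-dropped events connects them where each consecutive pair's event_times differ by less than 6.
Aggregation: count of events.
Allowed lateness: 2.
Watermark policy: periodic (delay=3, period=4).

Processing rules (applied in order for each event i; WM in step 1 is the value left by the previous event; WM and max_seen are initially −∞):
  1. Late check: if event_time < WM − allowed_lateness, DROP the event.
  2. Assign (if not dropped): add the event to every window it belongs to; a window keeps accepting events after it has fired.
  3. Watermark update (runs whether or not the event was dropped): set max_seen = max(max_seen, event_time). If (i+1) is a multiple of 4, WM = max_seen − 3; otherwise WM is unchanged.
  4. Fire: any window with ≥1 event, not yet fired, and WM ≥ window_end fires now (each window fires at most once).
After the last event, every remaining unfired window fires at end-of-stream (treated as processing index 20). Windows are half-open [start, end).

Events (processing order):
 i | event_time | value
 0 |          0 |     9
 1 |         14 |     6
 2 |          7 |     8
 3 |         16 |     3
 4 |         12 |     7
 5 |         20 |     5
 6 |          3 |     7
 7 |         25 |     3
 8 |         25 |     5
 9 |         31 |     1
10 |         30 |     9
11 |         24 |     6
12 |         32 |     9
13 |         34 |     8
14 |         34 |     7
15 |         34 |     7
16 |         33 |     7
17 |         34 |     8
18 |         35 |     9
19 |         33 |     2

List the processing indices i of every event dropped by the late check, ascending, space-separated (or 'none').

i=0 t=0 v=9: → [0,6); WM=−∞
i=1 t=14 v=6: → [14,20); WM=−∞
i=2 t=7 v=8: → [7,13); WM=−∞
i=3 t=16 v=3: → [14,22); WM=13
i=4 t=12 v=7: → [7,22); WM=13
i=5 t=20 v=5: → [7,26); WM=13
i=6 t=3 v=7: DROP (t<13-2); WM=13
i=7 t=25 v=3: → [7,31); WM=22
i=8 t=25 v=5: → [7,31); WM=22
i=9 t=31 v=1: → [31,37); WM=22
i=10 t=30 v=9: → [7,37); WM=22
i=11 t=24 v=6: → [7,37); WM=28
i=12 t=32 v=9: → [7,38); WM=28
i=13 t=34 v=8: → [7,40); WM=28
i=14 t=34 v=7: → [7,40); WM=28
i=15 t=34 v=7: → [7,40); WM=31
i=16 t=33 v=7: → [7,40); WM=31
i=17 t=34 v=8: → [7,40); WM=31
i=18 t=35 v=9: → [7,41); WM=31
i=19 t=33 v=2: → [7,41); WM=32

6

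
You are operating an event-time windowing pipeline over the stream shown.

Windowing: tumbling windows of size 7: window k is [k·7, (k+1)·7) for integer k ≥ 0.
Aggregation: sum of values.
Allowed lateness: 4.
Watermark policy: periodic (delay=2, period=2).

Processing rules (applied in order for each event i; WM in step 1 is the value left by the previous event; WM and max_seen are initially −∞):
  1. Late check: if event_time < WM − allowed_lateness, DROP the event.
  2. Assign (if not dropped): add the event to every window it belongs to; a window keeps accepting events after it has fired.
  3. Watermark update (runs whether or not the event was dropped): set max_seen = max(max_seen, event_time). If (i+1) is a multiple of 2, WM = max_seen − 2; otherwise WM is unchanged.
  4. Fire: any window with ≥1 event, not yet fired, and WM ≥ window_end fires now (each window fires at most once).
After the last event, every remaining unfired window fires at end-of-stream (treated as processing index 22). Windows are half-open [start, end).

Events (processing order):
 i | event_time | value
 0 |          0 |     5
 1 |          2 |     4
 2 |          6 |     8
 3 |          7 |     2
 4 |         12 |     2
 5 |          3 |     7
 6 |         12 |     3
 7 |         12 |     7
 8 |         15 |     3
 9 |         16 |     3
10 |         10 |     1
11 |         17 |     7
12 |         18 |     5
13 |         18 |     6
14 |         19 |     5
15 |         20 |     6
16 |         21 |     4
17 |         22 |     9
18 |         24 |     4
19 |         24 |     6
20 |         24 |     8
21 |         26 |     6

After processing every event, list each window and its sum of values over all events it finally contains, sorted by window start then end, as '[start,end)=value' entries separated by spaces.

[0,7)=24 [7,14)=15 [14,21)=35 [21,28)=37

i=0 t=0 v=5: → [0,7); WM=−∞
i=1 t=2 v=4: → [0,7); WM=0
i=2 t=6 v=8: → [0,7); WM=0
i=3 t=7 v=2: → [7,14); WM=5
i=4 t=12 v=2: → [7,14); WM=5
i=5 t=3 v=7: → [0,7); WM=10; [0,7) fires=24
i=6 t=12 v=3: → [7,14); WM=10
i=7 t=12 v=7: → [7,14); WM=10
i=8 t=15 v=3: → [14,21); WM=10
i=9 t=16 v=3: → [14,21); WM=14; [7,14) fires=14
i=10 t=10 v=1: → [7,14); WM=14
i=11 t=17 v=7: → [14,21); WM=15
i=12 t=18 v=5: → [14,21); WM=15
i=13 t=18 v=6: → [14,21); WM=16
i=14 t=19 v=5: → [14,21); WM=16
i=15 t=20 v=6: → [14,21); WM=18
i=16 t=21 v=4: → [21,28); WM=18
i=17 t=22 v=9: → [21,28); WM=20
i=18 t=24 v=4: → [21,28); WM=20
i=19 t=24 v=6: → [21,28); WM=22; [14,21) fires=35
i=20 t=24 v=8: → [21,28); WM=22
i=21 t=26 v=6: → [21,28); WM=24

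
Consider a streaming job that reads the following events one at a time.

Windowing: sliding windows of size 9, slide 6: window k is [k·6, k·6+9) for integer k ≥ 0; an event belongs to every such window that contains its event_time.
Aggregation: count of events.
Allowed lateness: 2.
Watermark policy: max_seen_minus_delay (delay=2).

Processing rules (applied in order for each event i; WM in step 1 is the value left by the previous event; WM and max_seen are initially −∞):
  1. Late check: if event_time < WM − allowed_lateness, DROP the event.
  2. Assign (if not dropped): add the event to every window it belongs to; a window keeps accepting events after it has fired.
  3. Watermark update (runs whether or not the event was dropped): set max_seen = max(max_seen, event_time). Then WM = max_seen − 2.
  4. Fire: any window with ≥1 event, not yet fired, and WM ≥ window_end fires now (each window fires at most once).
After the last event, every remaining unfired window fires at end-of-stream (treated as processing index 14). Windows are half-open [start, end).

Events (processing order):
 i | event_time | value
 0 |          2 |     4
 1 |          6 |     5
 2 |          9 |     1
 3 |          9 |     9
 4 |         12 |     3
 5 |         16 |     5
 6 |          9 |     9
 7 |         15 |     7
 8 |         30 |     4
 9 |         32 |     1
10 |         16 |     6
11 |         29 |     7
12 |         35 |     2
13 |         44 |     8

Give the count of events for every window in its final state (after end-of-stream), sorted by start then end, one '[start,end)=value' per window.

[0,9)=2 [6,15)=4 [12,21)=3 [24,33)=3 [30,39)=3 [36,45)=1 [42,51)=1

i=0 t=2 v=4: → [0,9); WM=0
i=1 t=6 v=5: → [6,15),[0,9); WM=4
i=2 t=9 v=1: → [6,15); WM=7
i=3 t=9 v=9: → [6,15); WM=7
i=4 t=12 v=3: → [12,21),[6,15); WM=10; [0,9) fires=2
i=5 t=16 v=5: → [12,21); WM=14
i=6 t=9 v=9: DROP (t<14-2); WM=14
i=7 t=15 v=7: → [12,21); WM=14
i=8 t=30 v=4: → [30,39),[24,33); WM=28; [6,15) fires=4 [12,21) fires=3
i=9 t=32 v=1: → [30,39),[24,33); WM=30
i=10 t=16 v=6: DROP (t<30-2); WM=30
i=11 t=29 v=7: → [24,33); WM=30
i=12 t=35 v=2: → [30,39); WM=33; [24,33) fires=3
i=13 t=44 v=8: → [42,51),[36,45); WM=42; [30,39) fires=3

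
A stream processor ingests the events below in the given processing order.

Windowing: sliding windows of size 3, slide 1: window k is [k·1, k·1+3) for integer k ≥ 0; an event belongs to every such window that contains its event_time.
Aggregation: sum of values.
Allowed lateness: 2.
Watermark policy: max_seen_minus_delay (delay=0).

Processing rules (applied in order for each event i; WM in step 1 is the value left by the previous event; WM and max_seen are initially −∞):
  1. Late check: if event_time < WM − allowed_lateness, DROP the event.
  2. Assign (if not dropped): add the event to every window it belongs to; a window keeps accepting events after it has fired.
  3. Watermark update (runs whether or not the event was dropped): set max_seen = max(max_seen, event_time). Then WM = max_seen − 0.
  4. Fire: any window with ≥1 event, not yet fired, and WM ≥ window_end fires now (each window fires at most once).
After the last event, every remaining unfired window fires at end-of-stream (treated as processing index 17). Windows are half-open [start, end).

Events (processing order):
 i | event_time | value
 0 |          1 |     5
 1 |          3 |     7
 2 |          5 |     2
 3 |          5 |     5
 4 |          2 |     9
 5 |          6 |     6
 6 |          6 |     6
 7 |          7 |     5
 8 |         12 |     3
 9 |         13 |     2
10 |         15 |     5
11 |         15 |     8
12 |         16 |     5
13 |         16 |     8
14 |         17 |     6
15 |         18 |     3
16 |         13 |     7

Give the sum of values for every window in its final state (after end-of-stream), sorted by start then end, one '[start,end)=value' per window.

[0,3)=5 [1,4)=12 [2,5)=7 [3,6)=14 [4,7)=19 [5,8)=24 [6,9)=17 [7,10)=5 [10,13)=3 [11,14)=5 [12,15)=5 [13,16)=15 [14,17)=26 [15,18)=32 [16,19)=22 [17,20)=9 [18,21)=3

i=0 t=1 v=5: → [1,4),[0,3); WM=1
i=1 t=3 v=7: → [3,6),[2,5),[1,4); WM=3; [0,3) fires=5
i=2 t=5 v=2: → [5,8),[4,7),[3,6); WM=5; [1,4) fires=12 [2,5) fires=7
i=3 t=5 v=5: → [5,8),[4,7),[3,6); WM=5
i=4 t=2 v=9: DROP (t<5-2); WM=5
i=5 t=6 v=6: → [6,9),[5,8),[4,7); WM=6; [3,6) fires=14
i=6 t=6 v=6: → [6,9),[5,8),[4,7); WM=6
i=7 t=7 v=5: → [7,10),[6,9),[5,8); WM=7; [4,7) fires=19
i=8 t=12 v=3: → [12,15),[11,14),[10,13); WM=12; [5,8) fires=24 [6,9) fires=17 [7,10) fires=5
i=9 t=13 v=2: → [13,16),[12,15),[11,14); WM=13; [10,13) fires=3
i=10 t=15 v=5: → [15,18),[14,17),[13,16); WM=15; [11,14) fires=5 [12,15) fires=5
i=11 t=15 v=8: → [15,18),[14,17),[13,16); WM=15
i=12 t=16 v=5: → [16,19),[15,18),[14,17); WM=16; [13,16) fires=15
i=13 t=16 v=8: → [16,19),[15,18),[14,17); WM=16
i=14 t=17 v=6: → [17,20),[16,19),[15,18); WM=17; [14,17) fires=26
i=15 t=18 v=3: → [18,21),[17,20),[16,19); WM=18; [15,18) fires=32
i=16 t=13 v=7: DROP (t<18-2); WM=18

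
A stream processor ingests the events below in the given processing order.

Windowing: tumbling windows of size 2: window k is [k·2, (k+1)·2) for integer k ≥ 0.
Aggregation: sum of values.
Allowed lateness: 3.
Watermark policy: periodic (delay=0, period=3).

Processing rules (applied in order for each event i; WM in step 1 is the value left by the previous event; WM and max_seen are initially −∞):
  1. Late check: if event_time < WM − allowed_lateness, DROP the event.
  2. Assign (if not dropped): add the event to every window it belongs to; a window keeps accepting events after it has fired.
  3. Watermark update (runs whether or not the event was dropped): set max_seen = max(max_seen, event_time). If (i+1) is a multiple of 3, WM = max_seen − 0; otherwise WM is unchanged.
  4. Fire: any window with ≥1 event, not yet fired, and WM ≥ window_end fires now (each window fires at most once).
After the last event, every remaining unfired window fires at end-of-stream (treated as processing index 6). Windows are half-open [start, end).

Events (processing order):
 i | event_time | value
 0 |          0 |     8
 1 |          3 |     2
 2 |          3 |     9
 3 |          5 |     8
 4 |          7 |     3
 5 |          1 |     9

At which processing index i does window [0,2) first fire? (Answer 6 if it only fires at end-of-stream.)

2

i=0 t=0 v=8: → [0,2); WM=−∞
i=1 t=3 v=2: → [2,4); WM=−∞
i=2 t=3 v=9: → [2,4); WM=3; [0,2) fires=8
i=3 t=5 v=8: → [4,6); WM=3
i=4 t=7 v=3: → [6,8); WM=3
i=5 t=1 v=9: → [0,2); WM=7; [2,4) fires=11 [4,6) fires=8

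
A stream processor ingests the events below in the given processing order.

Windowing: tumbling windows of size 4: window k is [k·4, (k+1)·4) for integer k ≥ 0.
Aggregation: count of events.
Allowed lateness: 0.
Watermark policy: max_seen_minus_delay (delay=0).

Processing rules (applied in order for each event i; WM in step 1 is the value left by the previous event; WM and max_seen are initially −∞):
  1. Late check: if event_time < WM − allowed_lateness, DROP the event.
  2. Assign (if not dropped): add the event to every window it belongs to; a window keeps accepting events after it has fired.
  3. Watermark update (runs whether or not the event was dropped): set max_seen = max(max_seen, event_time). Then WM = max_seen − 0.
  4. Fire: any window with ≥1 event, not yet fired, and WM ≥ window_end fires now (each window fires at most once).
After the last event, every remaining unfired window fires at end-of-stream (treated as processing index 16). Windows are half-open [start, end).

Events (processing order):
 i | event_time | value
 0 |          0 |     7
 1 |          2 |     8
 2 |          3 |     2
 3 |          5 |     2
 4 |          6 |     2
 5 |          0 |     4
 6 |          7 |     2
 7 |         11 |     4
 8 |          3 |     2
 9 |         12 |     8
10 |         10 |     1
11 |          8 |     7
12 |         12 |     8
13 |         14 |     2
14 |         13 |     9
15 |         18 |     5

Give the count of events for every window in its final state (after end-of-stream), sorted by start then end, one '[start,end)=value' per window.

i=0 t=0 v=7: → [0,4); WM=0
i=1 t=2 v=8: → [0,4); WM=2
i=2 t=3 v=2: → [0,4); WM=3
i=3 t=5 v=2: → [4,8); WM=5; [0,4) fires=3
i=4 t=6 v=2: → [4,8); WM=6
i=5 t=0 v=4: DROP (t<6-0); WM=6
i=6 t=7 v=2: → [4,8); WM=7
i=7 t=11 v=4: → [8,12); WM=11; [4,8) fires=3
i=8 t=3 v=2: DROP (t<11-0); WM=11
i=9 t=12 v=8: → [12,16); WM=12; [8,12) fires=1
i=10 t=10 v=1: DROP (t<12-0); WM=12
i=11 t=8 v=7: DROP (t<12-0); WM=12
i=12 t=12 v=8: → [12,16); WM=12
i=13 t=14 v=2: → [12,16); WM=14
i=14 t=13 v=9: DROP (t<14-0); WM=14
i=15 t=18 v=5: → [16,20); WM=18; [12,16) fires=3

[0,4)=3 [4,8)=3 [8,12)=1 [12,16)=3 [16,20)=1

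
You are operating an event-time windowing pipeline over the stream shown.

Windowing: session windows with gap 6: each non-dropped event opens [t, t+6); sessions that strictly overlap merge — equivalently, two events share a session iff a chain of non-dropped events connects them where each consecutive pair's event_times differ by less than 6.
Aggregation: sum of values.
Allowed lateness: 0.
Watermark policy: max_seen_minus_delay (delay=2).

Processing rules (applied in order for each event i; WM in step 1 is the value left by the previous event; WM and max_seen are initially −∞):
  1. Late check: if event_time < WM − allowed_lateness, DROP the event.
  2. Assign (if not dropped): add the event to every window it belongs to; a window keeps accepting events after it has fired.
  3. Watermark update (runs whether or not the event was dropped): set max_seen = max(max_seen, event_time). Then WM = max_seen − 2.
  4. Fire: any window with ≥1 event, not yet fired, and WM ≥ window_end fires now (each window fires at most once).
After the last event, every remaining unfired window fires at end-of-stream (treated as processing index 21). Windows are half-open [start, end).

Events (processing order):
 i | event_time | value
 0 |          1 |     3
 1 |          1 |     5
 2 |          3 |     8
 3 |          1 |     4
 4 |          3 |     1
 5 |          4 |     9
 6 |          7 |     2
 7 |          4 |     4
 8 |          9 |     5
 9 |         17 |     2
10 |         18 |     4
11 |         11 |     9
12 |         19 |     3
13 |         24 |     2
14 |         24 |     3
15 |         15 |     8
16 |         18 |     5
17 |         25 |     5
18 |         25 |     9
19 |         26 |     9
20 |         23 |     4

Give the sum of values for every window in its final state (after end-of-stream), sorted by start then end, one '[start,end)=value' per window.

[1,15)=37 [17,32)=37

i=0 t=1 v=3: → [1,7); WM=-1
i=1 t=1 v=5: → [1,7); WM=-1
i=2 t=3 v=8: → [1,9); WM=1
i=3 t=1 v=4: → [1,9); WM=1
i=4 t=3 v=1: → [1,9); WM=1
i=5 t=4 v=9: → [1,10); WM=2
i=6 t=7 v=2: → [1,13); WM=5
i=7 t=4 v=4: DROP (t<5-0); WM=5
i=8 t=9 v=5: → [1,15); WM=7
i=9 t=17 v=2: → [17,23); WM=15
i=10 t=18 v=4: → [17,24); WM=16
i=11 t=11 v=9: DROP (t<16-0); WM=16
i=12 t=19 v=3: → [17,25); WM=17
i=13 t=24 v=2: → [17,30); WM=22
i=14 t=24 v=3: → [17,30); WM=22
i=15 t=15 v=8: DROP (t<22-0); WM=22
i=16 t=18 v=5: DROP (t<22-0); WM=22
i=17 t=25 v=5: → [17,31); WM=23
i=18 t=25 v=9: → [17,31); WM=23
i=19 t=26 v=9: → [17,32); WM=24
i=20 t=23 v=4: DROP (t<24-0); WM=24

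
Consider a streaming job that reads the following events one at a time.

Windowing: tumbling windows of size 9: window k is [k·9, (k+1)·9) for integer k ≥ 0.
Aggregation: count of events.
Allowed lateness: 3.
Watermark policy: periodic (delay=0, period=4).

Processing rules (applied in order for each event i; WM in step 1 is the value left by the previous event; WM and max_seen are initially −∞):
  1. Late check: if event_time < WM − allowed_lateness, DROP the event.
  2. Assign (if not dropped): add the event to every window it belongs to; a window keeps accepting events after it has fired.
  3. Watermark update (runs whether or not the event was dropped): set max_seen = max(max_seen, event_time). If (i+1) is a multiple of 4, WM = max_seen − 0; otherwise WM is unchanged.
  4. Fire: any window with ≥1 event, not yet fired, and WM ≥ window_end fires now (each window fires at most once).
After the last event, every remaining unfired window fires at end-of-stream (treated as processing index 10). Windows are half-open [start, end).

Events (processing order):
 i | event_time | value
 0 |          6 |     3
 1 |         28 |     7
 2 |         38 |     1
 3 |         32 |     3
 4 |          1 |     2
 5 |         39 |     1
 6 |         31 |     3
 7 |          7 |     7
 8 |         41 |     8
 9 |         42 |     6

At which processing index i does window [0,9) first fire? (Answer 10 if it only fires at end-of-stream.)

i=0 t=6 v=3: → [0,9); WM=−∞
i=1 t=28 v=7: → [27,36); WM=−∞
i=2 t=38 v=1: → [36,45); WM=−∞
i=3 t=32 v=3: → [27,36); WM=38; [0,9) fires=1 [27,36) fires=2
i=4 t=1 v=2: DROP (t<38-3); WM=38
i=5 t=39 v=1: → [36,45); WM=38
i=6 t=31 v=3: DROP (t<38-3); WM=38
i=7 t=7 v=7: DROP (t<38-3); WM=39
i=8 t=41 v=8: → [36,45); WM=39
i=9 t=42 v=6: → [36,45); WM=39

3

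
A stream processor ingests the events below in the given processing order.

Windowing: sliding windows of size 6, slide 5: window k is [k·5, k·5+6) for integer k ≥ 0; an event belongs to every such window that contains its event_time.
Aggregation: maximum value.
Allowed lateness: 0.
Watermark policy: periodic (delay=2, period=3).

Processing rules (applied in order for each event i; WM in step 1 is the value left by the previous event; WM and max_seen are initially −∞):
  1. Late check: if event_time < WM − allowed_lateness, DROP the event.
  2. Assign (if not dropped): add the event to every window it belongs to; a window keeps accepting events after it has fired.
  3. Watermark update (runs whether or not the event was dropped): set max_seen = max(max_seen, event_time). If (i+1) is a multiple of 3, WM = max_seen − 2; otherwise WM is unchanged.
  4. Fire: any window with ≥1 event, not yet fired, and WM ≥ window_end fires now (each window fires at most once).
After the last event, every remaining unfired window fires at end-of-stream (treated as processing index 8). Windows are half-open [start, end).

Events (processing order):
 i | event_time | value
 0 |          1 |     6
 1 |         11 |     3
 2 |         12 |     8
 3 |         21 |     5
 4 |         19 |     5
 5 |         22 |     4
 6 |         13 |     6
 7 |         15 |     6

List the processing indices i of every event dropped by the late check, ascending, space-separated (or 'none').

6 7

i=0 t=1 v=6: → [0,6); WM=−∞
i=1 t=11 v=3: → [10,16); WM=−∞
i=2 t=12 v=8: → [10,16); WM=10; [0,6) fires=6
i=3 t=21 v=5: → [20,26); WM=10
i=4 t=19 v=5: → [15,21); WM=10
i=5 t=22 v=4: → [20,26); WM=20; [10,16) fires=8
i=6 t=13 v=6: DROP (t<20-0); WM=20
i=7 t=15 v=6: DROP (t<20-0); WM=20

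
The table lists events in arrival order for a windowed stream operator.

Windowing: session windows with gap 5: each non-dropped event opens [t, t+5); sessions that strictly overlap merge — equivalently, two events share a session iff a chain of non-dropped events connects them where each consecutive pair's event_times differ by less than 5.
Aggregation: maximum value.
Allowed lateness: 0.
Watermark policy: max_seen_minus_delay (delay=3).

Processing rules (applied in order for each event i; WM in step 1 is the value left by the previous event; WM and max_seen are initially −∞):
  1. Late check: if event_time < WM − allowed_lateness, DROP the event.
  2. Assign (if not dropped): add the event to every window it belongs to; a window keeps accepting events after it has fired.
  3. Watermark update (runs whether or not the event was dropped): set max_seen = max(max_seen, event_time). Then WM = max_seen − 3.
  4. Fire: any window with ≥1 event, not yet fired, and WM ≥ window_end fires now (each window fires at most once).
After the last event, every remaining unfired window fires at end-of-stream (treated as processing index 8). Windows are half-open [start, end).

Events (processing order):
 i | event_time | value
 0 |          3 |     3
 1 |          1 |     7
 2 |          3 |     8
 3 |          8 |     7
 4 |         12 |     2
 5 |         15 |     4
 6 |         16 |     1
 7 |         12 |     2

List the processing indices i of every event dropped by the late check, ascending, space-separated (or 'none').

i=0 t=3 v=3: → [3,8); WM=0
i=1 t=1 v=7: → [1,8); WM=0
i=2 t=3 v=8: → [1,8); WM=0
i=3 t=8 v=7: → [8,13); WM=5
i=4 t=12 v=2: → [8,17); WM=9
i=5 t=15 v=4: → [8,20); WM=12
i=6 t=16 v=1: → [8,21); WM=13
i=7 t=12 v=2: DROP (t<13-0); WM=13

7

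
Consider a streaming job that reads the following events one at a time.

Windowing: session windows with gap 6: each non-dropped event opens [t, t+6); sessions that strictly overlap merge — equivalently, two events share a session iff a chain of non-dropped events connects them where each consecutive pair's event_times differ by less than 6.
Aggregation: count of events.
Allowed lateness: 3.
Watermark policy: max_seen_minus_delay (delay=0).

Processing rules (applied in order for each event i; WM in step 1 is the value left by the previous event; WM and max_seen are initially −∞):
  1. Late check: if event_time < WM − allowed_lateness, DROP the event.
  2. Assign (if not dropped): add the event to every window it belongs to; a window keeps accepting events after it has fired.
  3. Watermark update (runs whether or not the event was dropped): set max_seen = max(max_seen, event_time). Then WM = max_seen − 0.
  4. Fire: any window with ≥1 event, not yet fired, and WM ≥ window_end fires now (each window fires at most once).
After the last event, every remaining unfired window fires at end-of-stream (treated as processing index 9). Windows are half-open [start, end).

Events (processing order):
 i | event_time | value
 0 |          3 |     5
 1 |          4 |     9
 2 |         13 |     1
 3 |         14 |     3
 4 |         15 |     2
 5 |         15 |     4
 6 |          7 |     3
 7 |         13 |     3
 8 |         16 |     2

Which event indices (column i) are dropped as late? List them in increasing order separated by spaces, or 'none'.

6

i=0 t=3 v=5: → [3,9); WM=3
i=1 t=4 v=9: → [3,10); WM=4
i=2 t=13 v=1: → [13,19); WM=13
i=3 t=14 v=3: → [13,20); WM=14
i=4 t=15 v=2: → [13,21); WM=15
i=5 t=15 v=4: → [13,21); WM=15
i=6 t=7 v=3: DROP (t<15-3); WM=15
i=7 t=13 v=3: → [13,21); WM=15
i=8 t=16 v=2: → [13,22); WM=16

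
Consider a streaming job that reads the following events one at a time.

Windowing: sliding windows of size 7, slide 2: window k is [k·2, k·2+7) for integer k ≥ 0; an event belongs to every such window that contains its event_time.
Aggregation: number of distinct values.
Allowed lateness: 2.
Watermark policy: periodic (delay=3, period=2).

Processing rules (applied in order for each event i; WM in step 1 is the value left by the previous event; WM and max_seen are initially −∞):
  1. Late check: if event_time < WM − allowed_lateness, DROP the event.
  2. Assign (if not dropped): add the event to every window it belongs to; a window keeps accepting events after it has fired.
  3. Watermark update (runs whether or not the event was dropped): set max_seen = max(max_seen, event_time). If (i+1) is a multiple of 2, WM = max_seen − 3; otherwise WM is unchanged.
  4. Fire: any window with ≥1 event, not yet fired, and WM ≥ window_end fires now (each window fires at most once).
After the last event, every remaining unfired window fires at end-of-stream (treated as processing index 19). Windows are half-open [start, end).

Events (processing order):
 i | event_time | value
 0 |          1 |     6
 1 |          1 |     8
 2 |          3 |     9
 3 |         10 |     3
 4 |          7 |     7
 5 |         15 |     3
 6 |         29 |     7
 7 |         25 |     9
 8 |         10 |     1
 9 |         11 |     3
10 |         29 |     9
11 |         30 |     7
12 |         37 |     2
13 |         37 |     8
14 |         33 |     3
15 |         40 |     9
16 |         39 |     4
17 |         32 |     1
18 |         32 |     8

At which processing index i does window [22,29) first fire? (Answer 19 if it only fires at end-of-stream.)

13

i=0 t=1 v=6: → [0,7); WM=−∞
i=1 t=1 v=8: → [0,7); WM=-2
i=2 t=3 v=9: → [2,9),[0,7); WM=-2
i=3 t=10 v=3: → [10,17),[8,15),[6,13),[4,11); WM=7; [0,7) fires=3
i=4 t=7 v=7: → [6,13),[4,11),[2,9); WM=7
i=5 t=15 v=3: → [14,21),[12,19),[10,17); WM=12; [2,9) fires=2 [4,11) fires=2
i=6 t=29 v=7: → [28,35),[26,33),[24,31); WM=12
i=7 t=25 v=9: → [24,31),[22,29),[20,27); WM=26; [6,13) fires=2 [8,15) fires=1 [10,17) fires=1 [12,19) fires=1 [14,21) fires=1
i=8 t=10 v=1: DROP (t<26-2); WM=26
i=9 t=11 v=3: DROP (t<26-2); WM=26
i=10 t=29 v=9: → [28,35),[26,33),[24,31); WM=26
i=11 t=30 v=7: → [30,37),[28,35),[26,33),[24,31); WM=27; [20,27) fires=1
i=12 t=37 v=2: → [36,43),[34,41),[32,39); WM=27
i=13 t=37 v=8: → [36,43),[34,41),[32,39); WM=34; [22,29) fires=1 [24,31) fires=2 [26,33) fires=2
i=14 t=33 v=3: → [32,39),[30,37),[28,35); WM=34
i=15 t=40 v=9: → [40,47),[38,45),[36,43),[34,41); WM=37; [28,35) fires=3 [30,37) fires=2
i=16 t=39 v=4: → [38,45),[36,43),[34,41); WM=37
i=17 t=32 v=1: DROP (t<37-2); WM=37
i=18 t=32 v=8: DROP (t<37-2); WM=37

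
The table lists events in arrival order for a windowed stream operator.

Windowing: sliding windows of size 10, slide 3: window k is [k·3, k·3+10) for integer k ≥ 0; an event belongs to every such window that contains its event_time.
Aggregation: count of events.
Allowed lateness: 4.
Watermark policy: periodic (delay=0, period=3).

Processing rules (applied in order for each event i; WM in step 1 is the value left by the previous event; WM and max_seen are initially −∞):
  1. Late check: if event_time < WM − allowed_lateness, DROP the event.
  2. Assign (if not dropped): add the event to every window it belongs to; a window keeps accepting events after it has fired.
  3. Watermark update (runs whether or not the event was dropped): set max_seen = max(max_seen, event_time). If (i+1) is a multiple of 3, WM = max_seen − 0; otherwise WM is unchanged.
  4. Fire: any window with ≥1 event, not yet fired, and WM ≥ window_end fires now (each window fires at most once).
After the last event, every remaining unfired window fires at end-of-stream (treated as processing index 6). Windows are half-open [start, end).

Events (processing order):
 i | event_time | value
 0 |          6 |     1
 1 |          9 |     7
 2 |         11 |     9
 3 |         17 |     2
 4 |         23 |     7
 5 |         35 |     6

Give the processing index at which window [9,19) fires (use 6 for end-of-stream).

i=0 t=6 v=1: → [6,16),[3,13),[0,10); WM=−∞
i=1 t=9 v=7: → [9,19),[6,16),[3,13),[0,10); WM=−∞
i=2 t=11 v=9: → [9,19),[6,16),[3,13); WM=11; [0,10) fires=2
i=3 t=17 v=2: → [15,25),[12,22),[9,19); WM=11
i=4 t=23 v=7: → [21,31),[18,28),[15,25); WM=11
i=5 t=35 v=6: → [33,43),[30,40),[27,37); WM=35; [3,13) fires=3 [6,16) fires=3 [9,19) fires=3 [12,22) fires=1 [15,25) fires=2 [18,28) fires=1 [21,31) fires=1

5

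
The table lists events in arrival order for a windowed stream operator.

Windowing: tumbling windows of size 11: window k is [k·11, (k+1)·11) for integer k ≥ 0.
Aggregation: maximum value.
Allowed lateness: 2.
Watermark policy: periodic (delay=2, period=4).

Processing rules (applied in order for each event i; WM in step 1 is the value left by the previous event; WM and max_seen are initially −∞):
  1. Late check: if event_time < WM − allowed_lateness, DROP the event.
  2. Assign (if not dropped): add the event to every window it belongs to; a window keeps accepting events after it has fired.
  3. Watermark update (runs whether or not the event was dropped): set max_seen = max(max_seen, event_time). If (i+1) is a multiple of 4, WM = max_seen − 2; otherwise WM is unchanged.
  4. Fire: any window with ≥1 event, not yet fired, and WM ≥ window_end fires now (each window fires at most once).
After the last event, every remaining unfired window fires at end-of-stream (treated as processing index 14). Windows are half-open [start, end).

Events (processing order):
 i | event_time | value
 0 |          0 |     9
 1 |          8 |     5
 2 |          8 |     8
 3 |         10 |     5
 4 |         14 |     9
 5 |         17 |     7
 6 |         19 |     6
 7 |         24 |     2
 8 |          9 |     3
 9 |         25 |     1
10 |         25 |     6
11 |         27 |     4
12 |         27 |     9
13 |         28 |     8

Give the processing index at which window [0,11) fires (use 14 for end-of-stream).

i=0 t=0 v=9: → [0,11); WM=−∞
i=1 t=8 v=5: → [0,11); WM=−∞
i=2 t=8 v=8: → [0,11); WM=−∞
i=3 t=10 v=5: → [0,11); WM=8
i=4 t=14 v=9: → [11,22); WM=8
i=5 t=17 v=7: → [11,22); WM=8
i=6 t=19 v=6: → [11,22); WM=8
i=7 t=24 v=2: → [22,33); WM=22; [0,11) fires=9 [11,22) fires=9
i=8 t=9 v=3: DROP (t<22-2); WM=22
i=9 t=25 v=1: → [22,33); WM=22
i=10 t=25 v=6: → [22,33); WM=22
i=11 t=27 v=4: → [22,33); WM=25
i=12 t=27 v=9: → [22,33); WM=25
i=13 t=28 v=8: → [22,33); WM=25

7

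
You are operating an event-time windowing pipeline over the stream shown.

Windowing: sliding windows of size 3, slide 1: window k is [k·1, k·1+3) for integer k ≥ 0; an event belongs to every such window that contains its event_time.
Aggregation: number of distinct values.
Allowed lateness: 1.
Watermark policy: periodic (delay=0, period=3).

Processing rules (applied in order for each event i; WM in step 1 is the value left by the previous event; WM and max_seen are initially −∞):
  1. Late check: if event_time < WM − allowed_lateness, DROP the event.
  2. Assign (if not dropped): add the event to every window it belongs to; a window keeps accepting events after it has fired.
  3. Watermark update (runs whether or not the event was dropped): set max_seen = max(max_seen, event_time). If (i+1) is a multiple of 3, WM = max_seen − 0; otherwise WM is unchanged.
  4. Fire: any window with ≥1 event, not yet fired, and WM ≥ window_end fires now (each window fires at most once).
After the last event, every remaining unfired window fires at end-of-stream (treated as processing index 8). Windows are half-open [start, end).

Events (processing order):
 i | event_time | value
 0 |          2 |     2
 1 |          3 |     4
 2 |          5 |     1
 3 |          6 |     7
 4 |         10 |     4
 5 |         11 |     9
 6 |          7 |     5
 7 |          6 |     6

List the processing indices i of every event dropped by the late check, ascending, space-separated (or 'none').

i=0 t=2 v=2: → [2,5),[1,4),[0,3); WM=−∞
i=1 t=3 v=4: → [3,6),[2,5),[1,4); WM=−∞
i=2 t=5 v=1: → [5,8),[4,7),[3,6); WM=5; [0,3) fires=1 [1,4) fires=2 [2,5) fires=2
i=3 t=6 v=7: → [6,9),[5,8),[4,7); WM=5
i=4 t=10 v=4: → [10,13),[9,12),[8,11); WM=5
i=5 t=11 v=9: → [11,14),[10,13),[9,12); WM=11; [3,6) fires=2 [4,7) fires=2 [5,8) fires=2 [6,9) fires=1 [8,11) fires=1
i=6 t=7 v=5: DROP (t<11-1); WM=11
i=7 t=6 v=6: DROP (t<11-1); WM=11

6 7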